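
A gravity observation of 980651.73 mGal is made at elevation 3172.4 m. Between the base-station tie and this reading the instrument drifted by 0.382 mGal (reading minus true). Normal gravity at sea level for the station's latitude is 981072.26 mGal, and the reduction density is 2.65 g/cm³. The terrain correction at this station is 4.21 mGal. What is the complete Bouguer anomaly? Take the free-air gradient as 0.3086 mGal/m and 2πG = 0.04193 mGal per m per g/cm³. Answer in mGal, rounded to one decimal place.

209.8

Drift-corrected reading = 980651.73 − (0.382) = 980651.348 mGal
Free-air correction = 0.3086 × 3172.4 = 979.00 mGal
Free-air anomaly = 980651.348 − 981072.26 + (979.00) = 558.088 mGal
Bouguer slab correction = 0.04193 × 2.65 × 3172.4 = 352.50 mGal
Simple Bouguer anomaly = 558.088 − (352.50) = 205.588 mGal
Complete Bouguer anomaly = 205.588 + 4.21 = 209.798 mGal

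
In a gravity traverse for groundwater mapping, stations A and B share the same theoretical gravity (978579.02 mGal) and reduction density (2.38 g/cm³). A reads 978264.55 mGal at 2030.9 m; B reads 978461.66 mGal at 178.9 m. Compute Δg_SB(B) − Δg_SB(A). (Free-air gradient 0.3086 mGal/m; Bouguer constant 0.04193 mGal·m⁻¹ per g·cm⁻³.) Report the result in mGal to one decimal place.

-189.6

Δg_SB(A) = 978264.55 − 978579.02 + 0.3086×2030.9 − 0.04193×2.38×2030.9 = 109.60 mGal
Δg_SB(B) = 978461.66 − 978579.02 + 0.3086×178.9 − 0.04193×2.38×178.9 = -80.00 mGal
Difference = -80.00 − (109.60) = -189.60 mGal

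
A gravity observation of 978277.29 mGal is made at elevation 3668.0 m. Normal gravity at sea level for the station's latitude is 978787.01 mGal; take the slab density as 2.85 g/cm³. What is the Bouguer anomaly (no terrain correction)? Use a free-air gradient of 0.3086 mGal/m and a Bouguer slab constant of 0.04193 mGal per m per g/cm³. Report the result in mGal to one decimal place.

Free-air correction = 0.3086 × 3668.0 = 1131.94 mGal
Free-air anomaly = 978277.29 − 978787.01 + (1131.94) = 622.22 mGal
Bouguer slab correction = 0.04193 × 2.85 × 3668.0 = 438.33 mGal
Simple Bouguer anomaly = 622.22 − (438.33) = 183.89 mGal

183.9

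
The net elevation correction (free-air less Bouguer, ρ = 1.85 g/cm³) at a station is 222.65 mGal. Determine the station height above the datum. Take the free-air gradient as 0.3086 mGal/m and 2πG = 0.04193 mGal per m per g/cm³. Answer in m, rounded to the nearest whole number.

Combined gradient = 0.3086 − 0.04193 × 1.85 = 0.2310295 mGal/m
h = 222.65 / 0.2310295 = 963.73 m

964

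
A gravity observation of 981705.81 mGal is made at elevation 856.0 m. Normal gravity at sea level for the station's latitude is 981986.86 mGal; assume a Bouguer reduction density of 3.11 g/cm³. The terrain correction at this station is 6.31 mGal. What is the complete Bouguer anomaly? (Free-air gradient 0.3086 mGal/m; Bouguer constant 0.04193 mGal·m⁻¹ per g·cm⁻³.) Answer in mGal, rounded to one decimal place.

-122.2

Free-air correction = 0.3086 × 856.0 = 264.16 mGal
Free-air anomaly = 981705.81 − 981986.86 + (264.16) = -16.89 mGal
Bouguer slab correction = 0.04193 × 3.11 × 856.0 = 111.62 mGal
Simple Bouguer anomaly = -16.89 − (111.62) = -128.51 mGal
Complete Bouguer anomaly = -128.51 + 6.31 = -122.20 mGal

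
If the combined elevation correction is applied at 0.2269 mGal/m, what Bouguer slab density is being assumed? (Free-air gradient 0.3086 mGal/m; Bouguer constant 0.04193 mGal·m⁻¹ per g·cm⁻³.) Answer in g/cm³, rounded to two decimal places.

0.2269 = 0.3086 − 0.04193 × ρ
ρ = (0.3086 − 0.2269) / 0.04193 = 1.95 g/cm³

1.95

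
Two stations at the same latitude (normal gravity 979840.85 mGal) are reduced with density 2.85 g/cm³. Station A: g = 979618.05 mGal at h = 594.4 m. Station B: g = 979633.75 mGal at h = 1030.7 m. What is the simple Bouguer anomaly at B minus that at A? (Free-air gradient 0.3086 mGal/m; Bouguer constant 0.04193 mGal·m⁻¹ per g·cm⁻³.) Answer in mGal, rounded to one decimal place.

98.2

Δg_SB(A) = 979618.05 − 979840.85 + 0.3086×594.4 − 0.04193×2.85×594.4 = -110.40 mGal
Δg_SB(B) = 979633.75 − 979840.85 + 0.3086×1030.7 − 0.04193×2.85×1030.7 = -12.20 mGal
Difference = -12.20 − (-110.40) = 98.20 mGal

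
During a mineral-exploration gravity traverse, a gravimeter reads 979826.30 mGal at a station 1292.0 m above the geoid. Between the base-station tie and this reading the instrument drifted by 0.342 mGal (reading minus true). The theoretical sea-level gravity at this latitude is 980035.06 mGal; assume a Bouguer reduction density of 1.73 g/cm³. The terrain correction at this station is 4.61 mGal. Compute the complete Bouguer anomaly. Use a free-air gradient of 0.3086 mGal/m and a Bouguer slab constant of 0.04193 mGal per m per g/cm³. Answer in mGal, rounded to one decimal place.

100.5

Drift-corrected reading = 979826.30 − (0.342) = 979825.958 mGal
Free-air correction = 0.3086 × 1292.0 = 398.71 mGal
Free-air anomaly = 979825.958 − 980035.06 + (398.71) = 189.608 mGal
Bouguer slab correction = 0.04193 × 1.73 × 1292.0 = 93.72 mGal
Simple Bouguer anomaly = 189.608 − (93.72) = 95.888 mGal
Complete Bouguer anomaly = 95.888 + 4.61 = 100.498 mGal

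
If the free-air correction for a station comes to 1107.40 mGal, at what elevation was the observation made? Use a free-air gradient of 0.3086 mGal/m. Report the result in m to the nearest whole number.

h = 1107.40 / 0.3086 = 3588.46 m

3588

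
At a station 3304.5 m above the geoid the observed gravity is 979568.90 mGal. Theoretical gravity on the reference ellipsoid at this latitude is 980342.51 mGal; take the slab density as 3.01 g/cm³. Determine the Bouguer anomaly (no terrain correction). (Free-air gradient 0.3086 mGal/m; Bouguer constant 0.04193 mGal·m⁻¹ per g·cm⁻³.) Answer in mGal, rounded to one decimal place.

-170.9

Free-air correction = 0.3086 × 3304.5 = 1019.77 mGal
Free-air anomaly = 979568.90 − 980342.51 + (1019.77) = 246.16 mGal
Bouguer slab correction = 0.04193 × 3.01 × 3304.5 = 417.06 mGal
Simple Bouguer anomaly = 246.16 − (417.06) = -170.90 mGal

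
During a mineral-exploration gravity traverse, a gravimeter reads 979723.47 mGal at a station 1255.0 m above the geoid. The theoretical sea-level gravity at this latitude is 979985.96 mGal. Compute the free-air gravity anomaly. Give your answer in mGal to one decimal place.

124.8

Free-air correction = 0.3086 × 1255.0 = 387.29 mGal
Free-air anomaly = 979723.47 − 979985.96 + (387.29) = 124.80 mGal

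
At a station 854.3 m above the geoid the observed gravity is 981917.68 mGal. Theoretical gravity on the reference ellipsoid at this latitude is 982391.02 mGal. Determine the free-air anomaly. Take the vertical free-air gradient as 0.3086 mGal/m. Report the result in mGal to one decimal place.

-209.7

Free-air correction = 0.3086 × 854.3 = 263.64 mGal
Free-air anomaly = 981917.68 − 982391.02 + (263.64) = -209.70 mGal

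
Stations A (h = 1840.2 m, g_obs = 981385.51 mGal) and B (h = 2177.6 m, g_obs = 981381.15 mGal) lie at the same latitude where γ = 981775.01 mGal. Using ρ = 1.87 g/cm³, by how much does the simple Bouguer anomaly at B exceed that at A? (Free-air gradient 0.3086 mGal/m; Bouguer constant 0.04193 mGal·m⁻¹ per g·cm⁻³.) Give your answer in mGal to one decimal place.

Δg_SB(A) = 981385.51 − 981775.01 + 0.3086×1840.2 − 0.04193×1.87×1840.2 = 34.10 mGal
Δg_SB(B) = 981381.15 − 981775.01 + 0.3086×2177.6 − 0.04193×1.87×2177.6 = 107.40 mGal
Difference = 107.40 − (34.10) = 73.30 mGal

73.3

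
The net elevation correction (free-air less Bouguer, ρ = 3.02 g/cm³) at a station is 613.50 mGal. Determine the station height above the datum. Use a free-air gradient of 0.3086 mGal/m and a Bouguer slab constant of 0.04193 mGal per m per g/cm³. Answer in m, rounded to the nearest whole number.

3371

Combined gradient = 0.3086 − 0.04193 × 3.02 = 0.1819714 mGal/m
h = 613.50 / 0.1819714 = 3371.41 m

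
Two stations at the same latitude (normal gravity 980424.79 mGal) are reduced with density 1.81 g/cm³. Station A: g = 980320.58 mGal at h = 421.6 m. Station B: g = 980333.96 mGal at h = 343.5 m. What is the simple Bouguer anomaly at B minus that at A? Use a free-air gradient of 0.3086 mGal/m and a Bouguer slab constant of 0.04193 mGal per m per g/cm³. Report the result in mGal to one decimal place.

-4.8

Δg_SB(A) = 980320.58 − 980424.79 + 0.3086×421.6 − 0.04193×1.81×421.6 = -6.10 mGal
Δg_SB(B) = 980333.96 − 980424.79 + 0.3086×343.5 − 0.04193×1.81×343.5 = -10.90 mGal
Difference = -10.90 − (-6.10) = -4.80 mGal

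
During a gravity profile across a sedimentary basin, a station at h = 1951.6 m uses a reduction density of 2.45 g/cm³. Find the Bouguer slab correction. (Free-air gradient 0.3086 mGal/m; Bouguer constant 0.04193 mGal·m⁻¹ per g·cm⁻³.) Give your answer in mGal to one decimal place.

200.5

Bouguer slab correction = 0.04193 × 2.45 × 1951.6 = 200.5 mGal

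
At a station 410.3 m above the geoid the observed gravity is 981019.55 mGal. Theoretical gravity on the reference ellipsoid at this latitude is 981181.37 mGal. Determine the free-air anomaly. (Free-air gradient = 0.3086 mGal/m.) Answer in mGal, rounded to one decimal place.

-35.2

Free-air correction = 0.3086 × 410.3 = 126.62 mGal
Free-air anomaly = 981019.55 − 981181.37 + (126.62) = -35.20 mGal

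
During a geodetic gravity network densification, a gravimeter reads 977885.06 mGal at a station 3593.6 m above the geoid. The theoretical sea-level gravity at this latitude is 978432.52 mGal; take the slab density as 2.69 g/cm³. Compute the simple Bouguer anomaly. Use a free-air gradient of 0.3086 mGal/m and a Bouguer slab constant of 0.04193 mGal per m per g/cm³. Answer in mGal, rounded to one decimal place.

Free-air correction = 0.3086 × 3593.6 = 1108.98 mGal
Free-air anomaly = 977885.06 − 978432.52 + (1108.98) = 561.52 mGal
Bouguer slab correction = 0.04193 × 2.69 × 3593.6 = 405.33 mGal
Simple Bouguer anomaly = 561.52 − (405.33) = 156.19 mGal

156.2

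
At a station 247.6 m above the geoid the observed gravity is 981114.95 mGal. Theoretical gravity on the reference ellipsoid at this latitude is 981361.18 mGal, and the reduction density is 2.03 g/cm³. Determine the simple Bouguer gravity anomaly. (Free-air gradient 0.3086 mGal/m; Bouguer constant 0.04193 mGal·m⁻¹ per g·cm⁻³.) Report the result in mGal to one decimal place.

Free-air correction = 0.3086 × 247.6 = 76.41 mGal
Free-air anomaly = 981114.95 − 981361.18 + (76.41) = -169.82 mGal
Bouguer slab correction = 0.04193 × 2.03 × 247.6 = 21.08 mGal
Simple Bouguer anomaly = -169.82 − (21.08) = -190.90 mGal

-190.9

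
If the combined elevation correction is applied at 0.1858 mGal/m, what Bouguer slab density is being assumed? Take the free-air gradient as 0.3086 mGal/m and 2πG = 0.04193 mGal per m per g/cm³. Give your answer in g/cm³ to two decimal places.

2.93

0.1858 = 0.3086 − 0.04193 × ρ
ρ = (0.3086 − 0.1858) / 0.04193 = 2.93 g/cm³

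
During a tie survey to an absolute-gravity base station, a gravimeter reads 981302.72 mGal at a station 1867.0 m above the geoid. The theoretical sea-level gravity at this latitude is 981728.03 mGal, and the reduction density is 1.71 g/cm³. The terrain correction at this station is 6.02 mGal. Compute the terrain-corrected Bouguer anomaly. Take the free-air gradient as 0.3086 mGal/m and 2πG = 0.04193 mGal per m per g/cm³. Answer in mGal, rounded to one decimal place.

23.0

Free-air correction = 0.3086 × 1867.0 = 576.16 mGal
Free-air anomaly = 981302.72 − 981728.03 + (576.16) = 150.85 mGal
Bouguer slab correction = 0.04193 × 1.71 × 1867.0 = 133.86 mGal
Simple Bouguer anomaly = 150.85 − (133.86) = 16.99 mGal
Complete Bouguer anomaly = 16.99 + 6.02 = 23.01 mGal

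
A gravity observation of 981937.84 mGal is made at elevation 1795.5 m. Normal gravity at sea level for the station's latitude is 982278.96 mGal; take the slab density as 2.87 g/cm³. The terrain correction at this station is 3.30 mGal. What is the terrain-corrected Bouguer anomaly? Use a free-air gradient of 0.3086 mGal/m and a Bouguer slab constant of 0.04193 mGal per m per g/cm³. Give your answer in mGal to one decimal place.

Free-air correction = 0.3086 × 1795.5 = 554.09 mGal
Free-air anomaly = 981937.84 − 982278.96 + (554.09) = 212.97 mGal
Bouguer slab correction = 0.04193 × 2.87 × 1795.5 = 216.07 mGal
Simple Bouguer anomaly = 212.97 − (216.07) = -3.10 mGal
Complete Bouguer anomaly = -3.10 + 3.30 = 0.20 mGal

0.2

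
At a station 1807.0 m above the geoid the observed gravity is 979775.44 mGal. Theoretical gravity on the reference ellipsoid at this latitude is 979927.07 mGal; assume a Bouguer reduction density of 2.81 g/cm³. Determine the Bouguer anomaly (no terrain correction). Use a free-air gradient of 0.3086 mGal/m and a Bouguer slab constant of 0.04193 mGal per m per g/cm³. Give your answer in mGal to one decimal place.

Free-air correction = 0.3086 × 1807.0 = 557.64 mGal
Free-air anomaly = 979775.44 − 979927.07 + (557.64) = 406.01 mGal
Bouguer slab correction = 0.04193 × 2.81 × 1807.0 = 212.91 mGal
Simple Bouguer anomaly = 406.01 − (212.91) = 193.10 mGal

193.1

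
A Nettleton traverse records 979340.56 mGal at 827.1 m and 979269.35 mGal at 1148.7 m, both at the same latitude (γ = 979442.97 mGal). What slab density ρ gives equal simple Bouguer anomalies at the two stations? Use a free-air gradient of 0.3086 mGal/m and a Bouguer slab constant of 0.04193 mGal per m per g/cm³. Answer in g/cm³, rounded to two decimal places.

2.08

Δg_obs = 979269.35 − 979340.56 = -71.21 mGal over Δh = 1148.7 − 827.1 = 321.6 m
Equal Bouguer anomalies ⇒ Δg_obs + (0.3086 − 0.04193ρ)·Δh = 0
0.3086 − 0.04193ρ = −Δg_obs/Δh = 0.22142
ρ = (0.3086 − 0.22142) / 0.04193 = 2.08 g/cm³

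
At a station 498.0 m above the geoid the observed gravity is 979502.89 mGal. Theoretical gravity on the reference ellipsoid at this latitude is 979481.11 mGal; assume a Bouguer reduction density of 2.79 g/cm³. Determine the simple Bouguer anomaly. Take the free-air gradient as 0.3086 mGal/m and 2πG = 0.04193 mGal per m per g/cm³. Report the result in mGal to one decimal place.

117.2

Free-air correction = 0.3086 × 498.0 = 153.68 mGal
Free-air anomaly = 979502.89 − 979481.11 + (153.68) = 175.46 mGal
Bouguer slab correction = 0.04193 × 2.79 × 498.0 = 58.26 mGal
Simple Bouguer anomaly = 175.46 − (58.26) = 117.20 mGal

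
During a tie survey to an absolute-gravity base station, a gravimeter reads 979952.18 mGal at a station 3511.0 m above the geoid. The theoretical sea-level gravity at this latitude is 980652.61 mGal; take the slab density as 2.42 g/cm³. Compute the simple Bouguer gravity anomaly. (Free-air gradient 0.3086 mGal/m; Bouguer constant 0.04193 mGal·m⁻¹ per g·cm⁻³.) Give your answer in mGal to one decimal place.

26.8

Free-air correction = 0.3086 × 3511.0 = 1083.49 mGal
Free-air anomaly = 979952.18 − 980652.61 + (1083.49) = 383.06 mGal
Bouguer slab correction = 0.04193 × 2.42 × 3511.0 = 356.26 mGal
Simple Bouguer anomaly = 383.06 − (356.26) = 26.80 mGal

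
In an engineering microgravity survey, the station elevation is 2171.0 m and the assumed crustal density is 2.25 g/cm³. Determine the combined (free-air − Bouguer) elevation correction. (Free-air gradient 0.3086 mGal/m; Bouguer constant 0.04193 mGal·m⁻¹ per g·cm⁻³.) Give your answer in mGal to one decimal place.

Combined gradient = 0.3086 − 0.04193 × 2.25 = 0.2142575 mGal/m
Combined elevation correction = 0.2142575 × 2171.0 = 465.2 mGal

465.2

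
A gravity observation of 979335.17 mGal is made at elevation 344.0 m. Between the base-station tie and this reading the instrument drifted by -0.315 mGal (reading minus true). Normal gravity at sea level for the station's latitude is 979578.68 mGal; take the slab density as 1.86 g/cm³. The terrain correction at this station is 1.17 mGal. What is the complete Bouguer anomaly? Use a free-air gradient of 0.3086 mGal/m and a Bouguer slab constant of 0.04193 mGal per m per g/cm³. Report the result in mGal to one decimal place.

-162.7

Drift-corrected reading = 979335.17 − (-0.315) = 979335.485 mGal
Free-air correction = 0.3086 × 344.0 = 106.16 mGal
Free-air anomaly = 979335.485 − 979578.68 + (106.16) = -137.035 mGal
Bouguer slab correction = 0.04193 × 1.86 × 344.0 = 26.83 mGal
Simple Bouguer anomaly = -137.035 − (26.83) = -163.865 mGal
Complete Bouguer anomaly = -163.865 + 1.17 = -162.695 mGal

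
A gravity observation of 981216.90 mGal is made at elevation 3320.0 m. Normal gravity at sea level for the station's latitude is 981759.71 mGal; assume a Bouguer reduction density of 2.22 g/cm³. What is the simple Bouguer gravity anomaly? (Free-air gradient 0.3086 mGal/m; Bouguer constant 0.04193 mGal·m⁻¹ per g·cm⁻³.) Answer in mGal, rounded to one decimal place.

172.7

Free-air correction = 0.3086 × 3320.0 = 1024.55 mGal
Free-air anomaly = 981216.90 − 981759.71 + (1024.55) = 481.74 mGal
Bouguer slab correction = 0.04193 × 2.22 × 3320.0 = 309.04 mGal
Simple Bouguer anomaly = 481.74 − (309.04) = 172.70 mGal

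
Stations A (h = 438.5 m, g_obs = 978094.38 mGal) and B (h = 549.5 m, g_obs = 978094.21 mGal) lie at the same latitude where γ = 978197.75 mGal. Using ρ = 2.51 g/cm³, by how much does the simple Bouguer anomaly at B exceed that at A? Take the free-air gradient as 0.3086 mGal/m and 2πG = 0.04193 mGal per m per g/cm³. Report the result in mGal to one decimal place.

22.4

Δg_SB(A) = 978094.38 − 978197.75 + 0.3086×438.5 − 0.04193×2.51×438.5 = -14.20 mGal
Δg_SB(B) = 978094.21 − 978197.75 + 0.3086×549.5 − 0.04193×2.51×549.5 = 8.20 mGal
Difference = 8.20 − (-14.20) = 22.40 mGal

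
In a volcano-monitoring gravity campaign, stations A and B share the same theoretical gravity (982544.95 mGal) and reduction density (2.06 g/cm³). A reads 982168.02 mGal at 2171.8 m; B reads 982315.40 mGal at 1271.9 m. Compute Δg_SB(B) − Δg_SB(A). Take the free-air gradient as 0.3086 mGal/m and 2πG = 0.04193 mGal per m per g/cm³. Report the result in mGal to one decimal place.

Δg_SB(A) = 982168.02 − 982544.95 + 0.3086×2171.8 − 0.04193×2.06×2171.8 = 105.70 mGal
Δg_SB(B) = 982315.40 − 982544.95 + 0.3086×1271.9 − 0.04193×2.06×1271.9 = 53.10 mGal
Difference = 53.10 − (105.70) = -52.60 mGal

-52.6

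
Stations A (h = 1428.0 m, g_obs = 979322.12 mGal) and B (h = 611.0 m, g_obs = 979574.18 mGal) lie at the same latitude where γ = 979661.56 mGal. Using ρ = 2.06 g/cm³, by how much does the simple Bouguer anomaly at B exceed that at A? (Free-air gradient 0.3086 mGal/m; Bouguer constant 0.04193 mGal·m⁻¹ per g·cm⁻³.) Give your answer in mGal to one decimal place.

70.5

Δg_SB(A) = 979322.12 − 979661.56 + 0.3086×1428.0 − 0.04193×2.06×1428.0 = -22.10 mGal
Δg_SB(B) = 979574.18 − 979661.56 + 0.3086×611.0 − 0.04193×2.06×611.0 = 48.40 mGal
Difference = 48.40 − (-22.10) = 70.50 mGal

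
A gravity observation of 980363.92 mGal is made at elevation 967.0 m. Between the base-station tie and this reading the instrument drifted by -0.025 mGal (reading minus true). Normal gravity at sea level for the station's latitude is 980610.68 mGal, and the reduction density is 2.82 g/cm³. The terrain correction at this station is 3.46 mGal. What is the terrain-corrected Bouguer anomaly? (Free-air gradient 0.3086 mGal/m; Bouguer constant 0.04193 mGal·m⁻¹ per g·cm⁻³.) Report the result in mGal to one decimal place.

-59.2

Drift-corrected reading = 980363.92 − (-0.025) = 980363.945 mGal
Free-air correction = 0.3086 × 967.0 = 298.42 mGal
Free-air anomaly = 980363.945 − 980610.68 + (298.42) = 51.685 mGal
Bouguer slab correction = 0.04193 × 2.82 × 967.0 = 114.34 mGal
Simple Bouguer anomaly = 51.685 − (114.34) = -62.655 mGal
Complete Bouguer anomaly = -62.655 + 3.46 = -59.195 mGal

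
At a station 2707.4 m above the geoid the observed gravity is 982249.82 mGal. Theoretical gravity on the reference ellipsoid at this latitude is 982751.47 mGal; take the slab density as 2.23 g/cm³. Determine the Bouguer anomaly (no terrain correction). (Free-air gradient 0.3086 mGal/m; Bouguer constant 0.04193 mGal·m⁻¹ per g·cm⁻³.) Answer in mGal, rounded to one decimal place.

80.7

Free-air correction = 0.3086 × 2707.4 = 835.50 mGal
Free-air anomaly = 982249.82 − 982751.47 + (835.50) = 333.85 mGal
Bouguer slab correction = 0.04193 × 2.23 × 2707.4 = 253.15 mGal
Simple Bouguer anomaly = 333.85 − (253.15) = 80.70 mGal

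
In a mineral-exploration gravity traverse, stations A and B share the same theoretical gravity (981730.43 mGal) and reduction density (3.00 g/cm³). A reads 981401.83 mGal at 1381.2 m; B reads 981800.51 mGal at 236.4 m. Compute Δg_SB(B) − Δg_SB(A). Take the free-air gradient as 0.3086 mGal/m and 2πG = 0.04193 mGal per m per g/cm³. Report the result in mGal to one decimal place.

Δg_SB(A) = 981401.83 − 981730.43 + 0.3086×1381.2 − 0.04193×3.00×1381.2 = -76.10 mGal
Δg_SB(B) = 981800.51 − 981730.43 + 0.3086×236.4 − 0.04193×3.00×236.4 = 113.30 mGal
Difference = 113.30 − (-76.10) = 189.40 mGal

189.4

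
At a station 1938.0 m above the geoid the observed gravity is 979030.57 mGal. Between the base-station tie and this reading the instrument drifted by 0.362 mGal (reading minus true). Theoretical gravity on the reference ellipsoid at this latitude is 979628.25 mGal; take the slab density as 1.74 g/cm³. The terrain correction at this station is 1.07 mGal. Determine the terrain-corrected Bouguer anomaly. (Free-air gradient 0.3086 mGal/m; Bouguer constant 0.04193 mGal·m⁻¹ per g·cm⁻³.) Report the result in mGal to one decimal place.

Drift-corrected reading = 979030.57 − (0.362) = 979030.208 mGal
Free-air correction = 0.3086 × 1938.0 = 598.07 mGal
Free-air anomaly = 979030.208 − 979628.25 + (598.07) = 0.028 mGal
Bouguer slab correction = 0.04193 × 1.74 × 1938.0 = 141.39 mGal
Simple Bouguer anomaly = 0.028 − (141.39) = -141.362 mGal
Complete Bouguer anomaly = -141.362 + 1.07 = -140.292 mGal

-140.3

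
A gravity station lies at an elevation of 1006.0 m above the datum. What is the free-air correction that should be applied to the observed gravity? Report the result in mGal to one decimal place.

310.5

Free-air correction = 0.3086 × 1006.0 = 310.5 mGal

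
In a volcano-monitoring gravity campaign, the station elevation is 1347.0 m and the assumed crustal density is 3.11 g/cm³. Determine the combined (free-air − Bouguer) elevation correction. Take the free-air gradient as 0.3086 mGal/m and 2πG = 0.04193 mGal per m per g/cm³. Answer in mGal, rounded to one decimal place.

240.0

Combined gradient = 0.3086 − 0.04193 × 3.11 = 0.1781977 mGal/m
Combined elevation correction = 0.1781977 × 1347.0 = 240.0 mGal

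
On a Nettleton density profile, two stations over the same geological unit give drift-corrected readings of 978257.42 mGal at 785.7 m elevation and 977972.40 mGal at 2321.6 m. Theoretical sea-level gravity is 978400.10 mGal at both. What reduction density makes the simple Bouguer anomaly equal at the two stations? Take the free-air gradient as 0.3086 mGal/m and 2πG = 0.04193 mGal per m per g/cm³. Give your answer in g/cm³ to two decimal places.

2.93

Δg_obs = 977972.40 − 978257.42 = -285.02 mGal over Δh = 2321.6 − 785.7 = 1535.9 m
Equal Bouguer anomalies ⇒ Δg_obs + (0.3086 − 0.04193ρ)·Δh = 0
0.3086 − 0.04193ρ = −Δg_obs/Δh = 0.18557
ρ = (0.3086 − 0.18557) / 0.04193 = 2.93 g/cm³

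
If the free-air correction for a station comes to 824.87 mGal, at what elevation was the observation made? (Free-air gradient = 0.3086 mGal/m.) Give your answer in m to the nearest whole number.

h = 824.87 / 0.3086 = 2672.94 m

2673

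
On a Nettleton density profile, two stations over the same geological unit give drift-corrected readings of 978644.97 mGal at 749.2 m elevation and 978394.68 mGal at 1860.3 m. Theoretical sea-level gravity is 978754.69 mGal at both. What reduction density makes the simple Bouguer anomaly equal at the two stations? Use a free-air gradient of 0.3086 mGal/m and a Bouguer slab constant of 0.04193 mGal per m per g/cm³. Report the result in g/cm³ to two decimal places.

1.99

Δg_obs = 978394.68 − 978644.97 = -250.29 mGal over Δh = 1860.3 − 749.2 = 1111.1 m
Equal Bouguer anomalies ⇒ Δg_obs + (0.3086 − 0.04193ρ)·Δh = 0
0.3086 − 0.04193ρ = −Δg_obs/Δh = 0.22526
ρ = (0.3086 − 0.22526) / 0.04193 = 1.99 g/cm³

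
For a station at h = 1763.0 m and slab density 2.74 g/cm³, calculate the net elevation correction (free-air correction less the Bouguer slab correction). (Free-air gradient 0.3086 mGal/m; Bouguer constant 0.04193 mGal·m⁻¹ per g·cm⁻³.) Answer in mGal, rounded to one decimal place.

341.5

Combined gradient = 0.3086 − 0.04193 × 2.74 = 0.1937118 mGal/m
Combined elevation correction = 0.1937118 × 1763.0 = 341.5 mGal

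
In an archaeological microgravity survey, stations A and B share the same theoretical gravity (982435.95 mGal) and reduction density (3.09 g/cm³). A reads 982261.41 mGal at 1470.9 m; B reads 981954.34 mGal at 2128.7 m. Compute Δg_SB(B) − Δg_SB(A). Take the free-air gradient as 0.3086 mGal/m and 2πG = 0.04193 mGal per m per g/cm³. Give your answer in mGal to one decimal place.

Δg_SB(A) = 982261.41 − 982435.95 + 0.3086×1470.9 − 0.04193×3.09×1470.9 = 88.80 mGal
Δg_SB(B) = 981954.34 − 982435.95 + 0.3086×2128.7 − 0.04193×3.09×2128.7 = -100.50 mGal
Difference = -100.50 − (88.80) = -189.30 mGal

-189.3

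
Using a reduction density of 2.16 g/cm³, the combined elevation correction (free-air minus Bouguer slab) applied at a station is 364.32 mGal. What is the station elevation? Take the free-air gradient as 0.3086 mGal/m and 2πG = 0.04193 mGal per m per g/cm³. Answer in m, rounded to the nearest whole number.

1671

Combined gradient = 0.3086 − 0.04193 × 2.16 = 0.2180312 mGal/m
h = 364.32 / 0.2180312 = 1670.95 m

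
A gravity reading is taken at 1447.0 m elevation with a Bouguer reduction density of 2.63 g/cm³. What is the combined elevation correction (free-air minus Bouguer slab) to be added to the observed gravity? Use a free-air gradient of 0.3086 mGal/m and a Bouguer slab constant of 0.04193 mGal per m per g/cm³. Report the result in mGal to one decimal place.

287.0

Combined gradient = 0.3086 − 0.04193 × 2.63 = 0.1983241 mGal/m
Combined elevation correction = 0.1983241 × 1447.0 = 287.0 mGal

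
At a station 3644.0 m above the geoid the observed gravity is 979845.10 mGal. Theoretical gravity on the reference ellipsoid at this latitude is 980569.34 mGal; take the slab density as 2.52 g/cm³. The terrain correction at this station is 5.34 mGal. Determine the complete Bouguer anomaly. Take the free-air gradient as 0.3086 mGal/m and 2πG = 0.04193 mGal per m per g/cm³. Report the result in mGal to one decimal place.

Free-air correction = 0.3086 × 3644.0 = 1124.54 mGal
Free-air anomaly = 979845.10 − 980569.34 + (1124.54) = 400.30 mGal
Bouguer slab correction = 0.04193 × 2.52 × 3644.0 = 385.04 mGal
Simple Bouguer anomaly = 400.30 − (385.04) = 15.26 mGal
Complete Bouguer anomaly = 15.26 + 5.34 = 20.60 mGal

20.6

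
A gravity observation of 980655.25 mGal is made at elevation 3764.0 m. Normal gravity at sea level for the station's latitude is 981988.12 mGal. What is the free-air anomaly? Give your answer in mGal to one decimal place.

Free-air correction = 0.3086 × 3764.0 = 1161.57 mGal
Free-air anomaly = 980655.25 − 981988.12 + (1161.57) = -171.30 mGal

-171.3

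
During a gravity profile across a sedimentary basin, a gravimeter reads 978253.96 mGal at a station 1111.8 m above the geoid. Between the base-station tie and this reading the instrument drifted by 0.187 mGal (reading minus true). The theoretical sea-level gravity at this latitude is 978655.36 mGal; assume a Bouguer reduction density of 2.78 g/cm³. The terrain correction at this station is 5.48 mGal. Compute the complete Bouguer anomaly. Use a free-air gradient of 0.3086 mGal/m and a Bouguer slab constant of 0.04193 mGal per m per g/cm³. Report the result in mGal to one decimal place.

-182.6

Drift-corrected reading = 978253.96 − (0.187) = 978253.773 mGal
Free-air correction = 0.3086 × 1111.8 = 343.10 mGal
Free-air anomaly = 978253.773 − 978655.36 + (343.10) = -58.487 mGal
Bouguer slab correction = 0.04193 × 2.78 × 1111.8 = 129.60 mGal
Simple Bouguer anomaly = -58.487 − (129.60) = -188.087 mGal
Complete Bouguer anomaly = -188.087 + 5.48 = -182.607 mGal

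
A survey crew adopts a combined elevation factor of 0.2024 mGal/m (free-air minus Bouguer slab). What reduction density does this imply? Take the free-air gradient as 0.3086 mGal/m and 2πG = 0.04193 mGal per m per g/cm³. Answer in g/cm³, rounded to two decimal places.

2.53

0.2024 = 0.3086 − 0.04193 × ρ
ρ = (0.3086 − 0.2024) / 0.04193 = 2.53 g/cm³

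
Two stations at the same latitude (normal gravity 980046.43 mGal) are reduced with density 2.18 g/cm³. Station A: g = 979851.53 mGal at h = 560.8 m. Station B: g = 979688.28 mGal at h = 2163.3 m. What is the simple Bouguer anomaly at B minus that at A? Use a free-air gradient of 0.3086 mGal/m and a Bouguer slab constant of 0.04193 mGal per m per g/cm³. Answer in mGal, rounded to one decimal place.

Δg_SB(A) = 979851.53 − 980046.43 + 0.3086×560.8 − 0.04193×2.18×560.8 = -73.10 mGal
Δg_SB(B) = 979688.28 − 980046.43 + 0.3086×2163.3 − 0.04193×2.18×2163.3 = 111.70 mGal
Difference = 111.70 − (-73.10) = 184.80 mGal

184.8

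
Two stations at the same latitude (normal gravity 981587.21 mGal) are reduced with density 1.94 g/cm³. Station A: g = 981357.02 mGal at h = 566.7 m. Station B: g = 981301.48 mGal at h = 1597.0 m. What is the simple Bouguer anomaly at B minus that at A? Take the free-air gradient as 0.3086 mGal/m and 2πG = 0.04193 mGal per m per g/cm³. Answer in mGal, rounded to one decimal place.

178.6

Δg_SB(A) = 981357.02 − 981587.21 + 0.3086×566.7 − 0.04193×1.94×566.7 = -101.40 mGal
Δg_SB(B) = 981301.48 − 981587.21 + 0.3086×1597.0 − 0.04193×1.94×1597.0 = 77.20 mGal
Difference = 77.20 − (-101.40) = 178.60 mGal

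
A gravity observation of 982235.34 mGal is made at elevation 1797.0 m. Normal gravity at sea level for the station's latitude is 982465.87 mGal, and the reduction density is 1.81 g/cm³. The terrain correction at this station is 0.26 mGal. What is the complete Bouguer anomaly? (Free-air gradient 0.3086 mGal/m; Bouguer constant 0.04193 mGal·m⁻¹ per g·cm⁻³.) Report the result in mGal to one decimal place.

187.9

Free-air correction = 0.3086 × 1797.0 = 554.55 mGal
Free-air anomaly = 982235.34 − 982465.87 + (554.55) = 324.02 mGal
Bouguer slab correction = 0.04193 × 1.81 × 1797.0 = 136.38 mGal
Simple Bouguer anomaly = 324.02 − (136.38) = 187.64 mGal
Complete Bouguer anomaly = 187.64 + 0.26 = 187.90 mGal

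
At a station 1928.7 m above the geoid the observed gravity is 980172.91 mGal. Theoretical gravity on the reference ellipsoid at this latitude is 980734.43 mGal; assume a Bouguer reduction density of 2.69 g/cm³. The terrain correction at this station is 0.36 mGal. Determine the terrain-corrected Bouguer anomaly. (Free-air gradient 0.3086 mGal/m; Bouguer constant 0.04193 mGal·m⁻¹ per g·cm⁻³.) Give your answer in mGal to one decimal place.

-183.5

Free-air correction = 0.3086 × 1928.7 = 595.20 mGal
Free-air anomaly = 980172.91 − 980734.43 + (595.20) = 33.68 mGal
Bouguer slab correction = 0.04193 × 2.69 × 1928.7 = 217.54 mGal
Simple Bouguer anomaly = 33.68 − (217.54) = -183.86 mGal
Complete Bouguer anomaly = -183.86 + 0.36 = -183.50 mGal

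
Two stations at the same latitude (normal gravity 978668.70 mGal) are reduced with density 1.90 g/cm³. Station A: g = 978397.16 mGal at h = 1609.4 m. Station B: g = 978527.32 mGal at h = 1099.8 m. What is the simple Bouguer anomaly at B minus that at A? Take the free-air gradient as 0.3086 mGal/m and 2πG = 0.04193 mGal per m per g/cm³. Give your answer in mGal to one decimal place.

Δg_SB(A) = 978397.16 − 978668.70 + 0.3086×1609.4 − 0.04193×1.90×1609.4 = 96.90 mGal
Δg_SB(B) = 978527.32 − 978668.70 + 0.3086×1099.8 − 0.04193×1.90×1099.8 = 110.40 mGal
Difference = 110.40 − (96.90) = 13.50 mGal

13.5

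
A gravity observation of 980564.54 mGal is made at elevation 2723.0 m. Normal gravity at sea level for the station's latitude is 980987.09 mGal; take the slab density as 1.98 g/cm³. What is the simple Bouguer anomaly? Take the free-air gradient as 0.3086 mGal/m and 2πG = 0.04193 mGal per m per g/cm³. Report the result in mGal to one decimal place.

Free-air correction = 0.3086 × 2723.0 = 840.32 mGal
Free-air anomaly = 980564.54 − 980987.09 + (840.32) = 417.77 mGal
Bouguer slab correction = 0.04193 × 1.98 × 2723.0 = 226.07 mGal
Simple Bouguer anomaly = 417.77 − (226.07) = 191.70 mGal

191.7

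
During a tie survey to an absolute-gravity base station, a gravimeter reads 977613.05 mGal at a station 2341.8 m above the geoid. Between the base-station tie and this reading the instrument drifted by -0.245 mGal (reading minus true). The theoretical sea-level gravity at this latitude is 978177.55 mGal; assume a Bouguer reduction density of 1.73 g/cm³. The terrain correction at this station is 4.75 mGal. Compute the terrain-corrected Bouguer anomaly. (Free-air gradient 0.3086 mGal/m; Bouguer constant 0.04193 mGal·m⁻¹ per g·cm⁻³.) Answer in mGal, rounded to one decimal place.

-6.7

Drift-corrected reading = 977613.05 − (-0.245) = 977613.295 mGal
Free-air correction = 0.3086 × 2341.8 = 722.68 mGal
Free-air anomaly = 977613.295 − 978177.55 + (722.68) = 158.425 mGal
Bouguer slab correction = 0.04193 × 1.73 × 2341.8 = 169.87 mGal
Simple Bouguer anomaly = 158.425 − (169.87) = -11.445 mGal
Complete Bouguer anomaly = -11.445 + 4.75 = -6.695 mGal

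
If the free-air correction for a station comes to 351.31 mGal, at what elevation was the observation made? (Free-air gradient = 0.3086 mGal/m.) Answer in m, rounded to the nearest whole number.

1138

h = 351.31 / 0.3086 = 1138.40 m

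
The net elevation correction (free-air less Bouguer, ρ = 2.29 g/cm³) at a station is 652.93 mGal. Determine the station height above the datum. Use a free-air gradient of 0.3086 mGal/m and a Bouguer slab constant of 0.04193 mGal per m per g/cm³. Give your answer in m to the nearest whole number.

3071

Combined gradient = 0.3086 − 0.04193 × 2.29 = 0.2125803 mGal/m
h = 652.93 / 0.2125803 = 3071.45 m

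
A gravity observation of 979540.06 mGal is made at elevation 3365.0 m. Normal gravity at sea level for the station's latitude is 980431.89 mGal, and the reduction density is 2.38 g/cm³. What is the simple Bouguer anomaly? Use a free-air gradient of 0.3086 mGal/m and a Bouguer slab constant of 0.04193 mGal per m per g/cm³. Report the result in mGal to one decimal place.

Free-air correction = 0.3086 × 3365.0 = 1038.44 mGal
Free-air anomaly = 979540.06 − 980431.89 + (1038.44) = 146.61 mGal
Bouguer slab correction = 0.04193 × 2.38 × 3365.0 = 335.80 mGal
Simple Bouguer anomaly = 146.61 − (335.80) = -189.19 mGal

-189.2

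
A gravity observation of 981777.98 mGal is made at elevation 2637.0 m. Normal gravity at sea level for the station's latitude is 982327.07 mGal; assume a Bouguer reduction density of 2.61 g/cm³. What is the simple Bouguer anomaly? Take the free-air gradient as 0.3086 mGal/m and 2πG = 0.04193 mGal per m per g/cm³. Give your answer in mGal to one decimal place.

-23.9

Free-air correction = 0.3086 × 2637.0 = 813.78 mGal
Free-air anomaly = 981777.98 − 982327.07 + (813.78) = 264.69 mGal
Bouguer slab correction = 0.04193 × 2.61 × 2637.0 = 288.59 mGal
Simple Bouguer anomaly = 264.69 − (288.59) = -23.90 mGal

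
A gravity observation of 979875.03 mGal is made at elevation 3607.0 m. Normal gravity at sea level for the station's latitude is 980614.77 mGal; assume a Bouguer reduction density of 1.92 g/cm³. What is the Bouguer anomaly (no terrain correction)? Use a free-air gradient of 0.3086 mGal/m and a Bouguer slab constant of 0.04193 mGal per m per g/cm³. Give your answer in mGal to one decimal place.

83.0

Free-air correction = 0.3086 × 3607.0 = 1113.12 mGal
Free-air anomaly = 979875.03 − 980614.77 + (1113.12) = 373.38 mGal
Bouguer slab correction = 0.04193 × 1.92 × 3607.0 = 290.38 mGal
Simple Bouguer anomaly = 373.38 − (290.38) = 83.00 mGal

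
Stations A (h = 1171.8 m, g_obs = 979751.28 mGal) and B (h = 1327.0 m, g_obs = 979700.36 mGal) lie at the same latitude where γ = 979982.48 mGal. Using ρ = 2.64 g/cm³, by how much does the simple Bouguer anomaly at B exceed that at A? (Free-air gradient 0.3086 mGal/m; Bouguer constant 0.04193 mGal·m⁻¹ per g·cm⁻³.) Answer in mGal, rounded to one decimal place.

Δg_SB(A) = 979751.28 − 979982.48 + 0.3086×1171.8 − 0.04193×2.64×1171.8 = 0.70 mGal
Δg_SB(B) = 979700.36 − 979982.48 + 0.3086×1327.0 − 0.04193×2.64×1327.0 = -19.50 mGal
Difference = -19.50 − (0.70) = -20.20 mGal

-20.2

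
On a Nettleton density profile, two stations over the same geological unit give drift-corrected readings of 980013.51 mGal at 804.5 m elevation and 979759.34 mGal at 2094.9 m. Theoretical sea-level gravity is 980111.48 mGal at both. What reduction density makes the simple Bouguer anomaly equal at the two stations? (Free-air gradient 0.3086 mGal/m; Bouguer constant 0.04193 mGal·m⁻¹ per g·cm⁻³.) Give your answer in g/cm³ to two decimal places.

Δg_obs = 979759.34 − 980013.51 = -254.17 mGal over Δh = 2094.9 − 804.5 = 1290.4 m
Equal Bouguer anomalies ⇒ Δg_obs + (0.3086 − 0.04193ρ)·Δh = 0
0.3086 − 0.04193ρ = −Δg_obs/Δh = 0.19697
ρ = (0.3086 − 0.19697) / 0.04193 = 2.66 g/cm³

2.66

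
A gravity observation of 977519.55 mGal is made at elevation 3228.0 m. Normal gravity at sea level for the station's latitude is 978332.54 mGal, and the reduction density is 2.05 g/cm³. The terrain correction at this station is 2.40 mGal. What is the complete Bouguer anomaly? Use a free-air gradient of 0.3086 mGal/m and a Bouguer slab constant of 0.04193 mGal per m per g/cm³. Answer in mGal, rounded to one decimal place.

-91.9

Free-air correction = 0.3086 × 3228.0 = 996.16 mGal
Free-air anomaly = 977519.55 − 978332.54 + (996.16) = 183.17 mGal
Bouguer slab correction = 0.04193 × 2.05 × 3228.0 = 277.47 mGal
Simple Bouguer anomaly = 183.17 − (277.47) = -94.30 mGal
Complete Bouguer anomaly = -94.30 + 2.40 = -91.90 mGal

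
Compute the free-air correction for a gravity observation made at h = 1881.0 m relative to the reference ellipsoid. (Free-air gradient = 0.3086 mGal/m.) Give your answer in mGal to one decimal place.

580.5

Free-air correction = 0.3086 × 1881.0 = 580.5 mGal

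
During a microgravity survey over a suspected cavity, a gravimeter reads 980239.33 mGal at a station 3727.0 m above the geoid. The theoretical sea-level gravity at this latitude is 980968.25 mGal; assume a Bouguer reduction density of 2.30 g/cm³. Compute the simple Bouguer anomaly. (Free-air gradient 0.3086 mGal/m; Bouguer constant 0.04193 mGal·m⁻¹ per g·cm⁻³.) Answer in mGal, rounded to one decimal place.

Free-air correction = 0.3086 × 3727.0 = 1150.15 mGal
Free-air anomaly = 980239.33 − 980968.25 + (1150.15) = 421.23 mGal
Bouguer slab correction = 0.04193 × 2.30 × 3727.0 = 359.43 mGal
Simple Bouguer anomaly = 421.23 − (359.43) = 61.80 mGal

61.8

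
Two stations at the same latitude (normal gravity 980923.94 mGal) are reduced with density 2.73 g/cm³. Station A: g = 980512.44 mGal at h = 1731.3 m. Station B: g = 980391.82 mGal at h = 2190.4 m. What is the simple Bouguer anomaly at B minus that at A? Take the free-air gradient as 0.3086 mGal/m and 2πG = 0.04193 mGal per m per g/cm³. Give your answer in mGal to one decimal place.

-31.5

Δg_SB(A) = 980512.44 − 980923.94 + 0.3086×1731.3 − 0.04193×2.73×1731.3 = -75.40 mGal
Δg_SB(B) = 980391.82 − 980923.94 + 0.3086×2190.4 − 0.04193×2.73×2190.4 = -106.90 mGal
Difference = -106.90 − (-75.40) = -31.50 mGal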